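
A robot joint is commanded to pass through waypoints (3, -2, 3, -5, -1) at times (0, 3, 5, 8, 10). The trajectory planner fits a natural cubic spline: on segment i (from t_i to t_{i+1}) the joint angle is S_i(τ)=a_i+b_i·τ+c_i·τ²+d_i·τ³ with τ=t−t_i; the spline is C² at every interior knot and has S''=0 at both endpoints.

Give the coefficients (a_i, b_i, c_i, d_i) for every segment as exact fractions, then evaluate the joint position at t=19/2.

  seg 0: a=3 b=-5963/1740 c=0 d=1021/5220
  seg 1: a=-2 b=1613/870 c=1021/580 d=-2501/3480
  seg 2: a=3 b=118/435 c=-74/29 d=76/145
  seg 3: a=-5 b=-386/435 c=314/145 d=-157/435
S(19/2) = -621/232

Δ: Δ0=-5/3, Δ1=5/2, Δ2=-8/3, Δ3=2
row 1: diag=10, rhs=25; c'=1/5, d'=5/2
row 2: denom=10−2·1/5=48/5; d'=(-31−2·5/2)/(48/5)=-15/4
row 3: denom=10−3·5/16=145/16; d'=(28−3·-15/4)/(145/16)=628/145
back: M3=628/145
back: M2=-15/4−5/16·628/145=-148/29
back: M1=5/2−1/5·-148/29=1021/290
M: M0=0, M1=1021/290, M2=-148/29, M3=628/145, M4=0
seg 0: a=3, c=M0/2=0, d=(M1−M0)/(6·3)=1021/5220, b=Δ0−h0·(2M0+M1)/6=-5963/1740
seg 1: a=-2, c=M1/2=1021/580, d=(M2−M1)/(6·2)=-2501/3480, b=Δ1−h1·(2M1+M2)/6=1613/870
seg 2: a=3, c=M2/2=-74/29, d=(M3−M2)/(6·3)=76/145, b=Δ2−h2·(2M2+M3)/6=118/435
seg 3: a=-5, c=M3/2=314/145, d=(M4−M3)/(6·2)=-157/435, b=Δ3−h3·(2M3+M4)/6=-386/435
t_q=19/2 → seg 3, τ=3/2; S=-5+-386/435·τ+314/145·τ²+-157/435·τ³=-621/232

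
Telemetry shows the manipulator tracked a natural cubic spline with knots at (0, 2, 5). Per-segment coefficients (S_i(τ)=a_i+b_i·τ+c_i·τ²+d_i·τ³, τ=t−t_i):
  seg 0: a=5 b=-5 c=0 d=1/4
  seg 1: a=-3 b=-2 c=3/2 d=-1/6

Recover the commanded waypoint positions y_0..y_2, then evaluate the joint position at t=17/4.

y_0 = S_0(0) = a_0 = 5
y_1 = S_1(0) = a_1 = -3
y_2 = S_1(3) = 0
t_q=17/4 is in segment 1 (τ=9/4); S_1(τ)=-231/128

y_0=5 y_1=-3 y_2=0
S(17/4) = -231/128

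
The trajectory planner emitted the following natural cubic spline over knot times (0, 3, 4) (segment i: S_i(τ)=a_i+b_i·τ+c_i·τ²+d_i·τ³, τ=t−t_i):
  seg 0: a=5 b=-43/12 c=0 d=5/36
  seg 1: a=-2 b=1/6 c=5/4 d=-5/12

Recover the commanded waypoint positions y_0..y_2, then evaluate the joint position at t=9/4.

y_0 = S_0(0) = a_0 = 5
y_1 = S_1(0) = a_1 = -2
y_2 = S_1(1) = -1
t_q=9/4 is in segment 0 (τ=9/4); S_0(τ)=-379/256

y_0=5 y_1=-2 y_2=-1
S(9/4) = -379/256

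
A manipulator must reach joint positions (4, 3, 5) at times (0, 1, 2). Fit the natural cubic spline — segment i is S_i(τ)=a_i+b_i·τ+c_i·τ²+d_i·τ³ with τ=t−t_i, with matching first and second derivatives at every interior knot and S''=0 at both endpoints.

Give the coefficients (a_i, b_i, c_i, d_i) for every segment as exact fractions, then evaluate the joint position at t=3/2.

  seg 0: a=4 b=-7/4 c=0 d=3/4
  seg 1: a=3 b=1/2 c=9/4 d=-3/4
S(3/2) = 119/32

Δ: Δ0=-1, Δ1=2
row 1: diag=4, rhs=18; c'=1/4, d'=9/2
back: M1=9/2
M: M0=0, M1=9/2, M2=0
seg 0: a=4, c=M0/2=0, d=(M1−M0)/(6·1)=3/4, b=Δ0−h0·(2M0+M1)/6=-7/4
seg 1: a=3, c=M1/2=9/4, d=(M2−M1)/(6·1)=-3/4, b=Δ1−h1·(2M1+M2)/6=1/2
t_q=3/2 → seg 1, τ=1/2; S=3+1/2·τ+9/4·τ²+-3/4·τ³=119/32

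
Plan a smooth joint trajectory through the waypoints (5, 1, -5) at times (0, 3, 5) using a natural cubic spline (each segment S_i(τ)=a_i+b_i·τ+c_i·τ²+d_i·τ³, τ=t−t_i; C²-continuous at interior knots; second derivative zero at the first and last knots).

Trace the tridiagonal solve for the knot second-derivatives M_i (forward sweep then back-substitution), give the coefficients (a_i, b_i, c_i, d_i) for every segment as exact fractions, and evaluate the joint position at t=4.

Δ: Δ0=-4/3, Δ1=-3
row 1: diag=10, rhs=-10; c'=1/5, d'=-1
back: M1=-1
M: M0=0, M1=-1, M2=0
seg 0: a=5, c=M0/2=0, d=(M1−M0)/(6·3)=-1/18, b=Δ0−h0·(2M0+M1)/6=-5/6
seg 1: a=1, c=M1/2=-1/2, d=(M2−M1)/(6·2)=1/12, b=Δ1−h1·(2M1+M2)/6=-7/3
t_q=4 → seg 1, τ=1; S=1+-7/3·τ+-1/2·τ²+1/12·τ³=-7/4

  seg 0: a=5 b=-5/6 c=0 d=-1/18
  seg 1: a=1 b=-7/3 c=-1/2 d=1/12
S(4) = -7/4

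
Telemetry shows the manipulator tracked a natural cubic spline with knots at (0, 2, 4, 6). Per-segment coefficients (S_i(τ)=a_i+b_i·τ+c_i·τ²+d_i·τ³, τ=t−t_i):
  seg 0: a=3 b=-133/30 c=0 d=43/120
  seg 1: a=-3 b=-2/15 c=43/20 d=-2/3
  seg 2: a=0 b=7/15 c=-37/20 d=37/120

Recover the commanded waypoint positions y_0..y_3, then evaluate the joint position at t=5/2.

y_0=3 y_1=-3 y_2=0 y_3=-4
S(5/2) = -209/80

y_0 = S_0(0) = a_0 = 3
y_1 = S_1(0) = a_1 = -3
y_2 = S_2(0) = a_2 = 0
y_3 = S_2(2) = -4
t_q=5/2 is in segment 1 (τ=1/2); S_1(τ)=-209/80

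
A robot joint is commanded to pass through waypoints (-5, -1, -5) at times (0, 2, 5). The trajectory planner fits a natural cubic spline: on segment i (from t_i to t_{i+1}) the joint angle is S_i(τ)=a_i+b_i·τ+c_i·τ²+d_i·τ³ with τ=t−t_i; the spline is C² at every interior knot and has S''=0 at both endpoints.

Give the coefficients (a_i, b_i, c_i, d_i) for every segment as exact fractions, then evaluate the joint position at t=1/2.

Δ: Δ0=2, Δ1=-4/3
row 1: diag=10, rhs=-20; c'=3/10, d'=-2
back: M1=-2
M: M0=0, M1=-2, M2=0
seg 0: a=-5, c=M0/2=0, d=(M1−M0)/(6·2)=-1/6, b=Δ0−h0·(2M0+M1)/6=8/3
seg 1: a=-1, c=M1/2=-1, d=(M2−M1)/(6·3)=1/9, b=Δ1−h1·(2M1+M2)/6=2/3
t_q=1/2 → seg 0, τ=1/2; S=-5+8/3·τ+0·τ²+-1/6·τ³=-59/16

  seg 0: a=-5 b=8/3 c=0 d=-1/6
  seg 1: a=-1 b=2/3 c=-1 d=1/9
S(1/2) = -59/16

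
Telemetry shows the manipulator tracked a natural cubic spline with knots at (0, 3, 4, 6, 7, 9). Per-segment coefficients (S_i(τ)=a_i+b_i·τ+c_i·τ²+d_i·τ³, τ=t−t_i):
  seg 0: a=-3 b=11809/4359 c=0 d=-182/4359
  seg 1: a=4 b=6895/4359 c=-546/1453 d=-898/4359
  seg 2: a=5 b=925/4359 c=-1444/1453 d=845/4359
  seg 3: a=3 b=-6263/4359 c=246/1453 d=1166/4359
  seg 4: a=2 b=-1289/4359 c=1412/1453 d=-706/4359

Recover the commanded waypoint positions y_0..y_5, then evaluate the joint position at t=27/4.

y_0=-3 y_1=4 y_2=5 y_3=3 y_4=2 y_5=4
S(27/4) = 99059/46496

y_0 = S_0(0) = a_0 = -3
y_1 = S_1(0) = a_1 = 4
y_2 = S_2(0) = a_2 = 5
y_3 = S_3(0) = a_3 = 3
y_4 = S_4(0) = a_4 = 2
y_5 = S_4(2) = 4
t_q=27/4 is in segment 3 (τ=3/4); S_3(τ)=99059/46496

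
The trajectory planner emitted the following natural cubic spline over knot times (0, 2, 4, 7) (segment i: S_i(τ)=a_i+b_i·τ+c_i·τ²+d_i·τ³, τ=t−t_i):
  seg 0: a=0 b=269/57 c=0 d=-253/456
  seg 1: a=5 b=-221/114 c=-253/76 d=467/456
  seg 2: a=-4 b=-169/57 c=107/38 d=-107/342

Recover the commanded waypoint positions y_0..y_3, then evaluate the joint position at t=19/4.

y_0=0 y_1=5 y_2=-4 y_3=4
S(19/4) = -11605/2432

y_0 = S_0(0) = a_0 = 0
y_1 = S_1(0) = a_1 = 5
y_2 = S_2(0) = a_2 = -4
y_3 = S_2(3) = 4
t_q=19/4 is in segment 2 (τ=3/4); S_2(τ)=-11605/2432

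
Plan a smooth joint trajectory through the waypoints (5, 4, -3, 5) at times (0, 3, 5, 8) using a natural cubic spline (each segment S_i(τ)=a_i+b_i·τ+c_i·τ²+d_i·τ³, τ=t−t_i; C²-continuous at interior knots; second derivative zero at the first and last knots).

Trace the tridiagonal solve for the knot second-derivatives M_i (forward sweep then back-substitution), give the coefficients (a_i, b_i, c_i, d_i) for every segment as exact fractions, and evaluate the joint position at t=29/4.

Δ: Δ0=-1/3, Δ1=-7/2, Δ2=8/3
row 1: diag=10, rhs=-19; c'=1/5, d'=-19/10
row 2: denom=10−2·1/5=48/5; d'=(37−2·-19/10)/(48/5)=17/4
back: M2=17/4
back: M1=-19/10−1/5·17/4=-11/4
M: M0=0, M1=-11/4, M2=17/4, M3=0
seg 0: a=5, c=M0/2=0, d=(M1−M0)/(6·3)=-11/72, b=Δ0−h0·(2M0+M1)/6=25/24
seg 1: a=4, c=M1/2=-11/8, d=(M2−M1)/(6·2)=7/12, b=Δ1−h1·(2M1+M2)/6=-37/12
seg 2: a=-3, c=M2/2=17/8, d=(M3−M2)/(6·3)=-17/72, b=Δ2−h2·(2M2+M3)/6=-19/12
t_q=29/4 → seg 2, τ=9/4; S=-3+-19/12·τ+17/8·τ²+-17/72·τ³=771/512

  seg 0: a=5 b=25/24 c=0 d=-11/72
  seg 1: a=4 b=-37/12 c=-11/8 d=7/12
  seg 2: a=-3 b=-19/12 c=17/8 d=-17/72
S(29/4) = 771/512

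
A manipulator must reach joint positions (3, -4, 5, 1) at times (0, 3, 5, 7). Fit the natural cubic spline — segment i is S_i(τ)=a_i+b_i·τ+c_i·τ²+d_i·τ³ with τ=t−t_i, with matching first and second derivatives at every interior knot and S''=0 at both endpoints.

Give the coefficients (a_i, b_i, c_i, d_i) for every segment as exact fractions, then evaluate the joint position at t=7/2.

  seg 0: a=3 b=-1141/228 c=0 d=203/684
  seg 1: a=-4 b=343/114 c=203/76 d=-439/456
  seg 2: a=5 b=122/57 c=-59/19 d=59/114
S(7/2) = -2369/1216

Δ: Δ0=-7/3, Δ1=9/2, Δ2=-2
row 1: diag=10, rhs=41; c'=1/5, d'=41/10
row 2: denom=8−2·1/5=38/5; d'=(-39−2·41/10)/(38/5)=-118/19
back: M2=-118/19
back: M1=41/10−1/5·-118/19=203/38
M: M0=0, M1=203/38, M2=-118/19, M3=0
seg 0: a=3, c=M0/2=0, d=(M1−M0)/(6·3)=203/684, b=Δ0−h0·(2M0+M1)/6=-1141/228
seg 1: a=-4, c=M1/2=203/76, d=(M2−M1)/(6·2)=-439/456, b=Δ1−h1·(2M1+M2)/6=343/114
seg 2: a=5, c=M2/2=-59/19, d=(M3−M2)/(6·2)=59/114, b=Δ2−h2·(2M2+M3)/6=122/57
t_q=7/2 → seg 1, τ=1/2; S=-4+343/114·τ+203/76·τ²+-439/456·τ³=-2369/1216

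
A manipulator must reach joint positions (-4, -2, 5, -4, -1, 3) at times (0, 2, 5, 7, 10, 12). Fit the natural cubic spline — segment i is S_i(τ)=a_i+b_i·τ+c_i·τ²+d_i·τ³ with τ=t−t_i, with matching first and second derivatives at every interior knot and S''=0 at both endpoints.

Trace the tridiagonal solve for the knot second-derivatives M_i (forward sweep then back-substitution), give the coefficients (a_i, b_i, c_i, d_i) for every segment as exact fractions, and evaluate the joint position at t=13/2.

  seg 0: a=-4 b=402/2627 c=0 d=2225/10508
  seg 1: a=-2 b=7077/2627 c=6675/5254 d=-65759/141858
  seg 2: a=5 b=-11555/5254 c=-22867/7881 d=373/426
  seg 3: a=-4 b=-51989/15762 c=18536/7881 d=-43465/141858
  seg 4: a=-1 b=20024/7881 c=-2131/5254 d=2131/31524
S(13/2) = -78695/42032

Δ: Δ0=1, Δ1=7/3, Δ2=-9/2, Δ3=1, Δ4=2
row 1: diag=10, rhs=8; c'=3/10, d'=4/5
row 2: denom=10−3·3/10=91/10; d'=(-41−3·4/5)/(91/10)=-62/13
row 3: denom=10−2·20/91=870/91; d'=(33−2·-62/13)/(870/91)=3871/870
row 4: denom=10−3·91/290=2627/290; d'=(6−3·3871/870)/(2627/290)=-2131/2627
back: M4=-2131/2627
back: M3=3871/870−91/290·-2131/2627=37072/7881
back: M2=-62/13−20/91·37072/7881=-45734/7881
back: M1=4/5−3/10·-45734/7881=6675/2627
M: M0=0, M1=6675/2627, M2=-45734/7881, M3=37072/7881, M4=-2131/2627, M5=0
seg 0: a=-4, c=M0/2=0, d=(M1−M0)/(6·2)=2225/10508, b=Δ0−h0·(2M0+M1)/6=402/2627
seg 1: a=-2, c=M1/2=6675/5254, d=(M2−M1)/(6·3)=-65759/141858, b=Δ1−h1·(2M1+M2)/6=7077/2627
seg 2: a=5, c=M2/2=-22867/7881, d=(M3−M2)/(6·2)=373/426, b=Δ2−h2·(2M2+M3)/6=-11555/5254
seg 3: a=-4, c=M3/2=18536/7881, d=(M4−M3)/(6·3)=-43465/141858, b=Δ3−h3·(2M3+M4)/6=-51989/15762
seg 4: a=-1, c=M4/2=-2131/5254, d=(M5−M4)/(6·2)=2131/31524, b=Δ4−h4·(2M4+M5)/6=20024/7881
t_q=13/2 → seg 2, τ=3/2; S=5+-11555/5254·τ+-22867/7881·τ²+373/426·τ³=-78695/42032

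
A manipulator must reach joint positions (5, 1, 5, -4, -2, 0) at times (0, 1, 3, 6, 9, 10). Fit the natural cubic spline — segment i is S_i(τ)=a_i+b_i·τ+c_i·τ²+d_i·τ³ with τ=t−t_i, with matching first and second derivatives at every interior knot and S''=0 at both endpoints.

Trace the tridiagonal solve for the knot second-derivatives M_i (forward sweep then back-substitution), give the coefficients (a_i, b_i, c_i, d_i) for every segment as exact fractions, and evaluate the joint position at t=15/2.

Δ: Δ0=-4, Δ1=2, Δ2=-3, Δ3=2/3, Δ4=2
row 1: diag=6, rhs=36; c'=1/3, d'=6
row 2: denom=10−2·1/3=28/3; d'=(-30−2·6)/(28/3)=-9/2
row 3: denom=12−3·9/28=309/28; d'=(22−3·-9/2)/(309/28)=994/309
row 4: denom=8−3·28/103=740/103; d'=(8−3·994/309)/(740/103)=-17/74
back: M4=-17/74
back: M3=994/309−28/103·-17/74=364/111
back: M2=-9/2−9/28·364/111=-411/74
back: M1=6−1/3·-411/74=581/74
M: M0=0, M1=581/74, M2=-411/74, M3=364/111, M4=-17/74, M5=0
seg 0: a=5, c=M0/2=0, d=(M1−M0)/(6·1)=581/444, b=Δ0−h0·(2M0+M1)/6=-2357/444
seg 1: a=1, c=M1/2=581/148, d=(M2−M1)/(6·2)=-124/111, b=Δ1−h1·(2M1+M2)/6=-307/222
seg 2: a=5, c=M2/2=-411/148, d=(M3−M2)/(6·3)=53/108, b=Δ2−h2·(2M2+M3)/6=203/222
seg 3: a=-4, c=M3/2=182/111, d=(M4−M3)/(6·3)=-779/3996, b=Δ3−h3·(2M3+M4)/6=-1109/444
seg 4: a=-2, c=M4/2=-17/148, d=(M5−M4)/(6·1)=17/444, b=Δ4−h4·(2M4+M5)/6=461/222
t_q=15/2 → seg 3, τ=3/2; S=-4+-1109/444·τ+182/111·τ²+-779/3996·τ³=-5583/1184

  seg 0: a=5 b=-2357/444 c=0 d=581/444
  seg 1: a=1 b=-307/222 c=581/148 d=-124/111
  seg 2: a=5 b=203/222 c=-411/148 d=53/108
  seg 3: a=-4 b=-1109/444 c=182/111 d=-779/3996
  seg 4: a=-2 b=461/222 c=-17/148 d=17/444
S(15/2) = -5583/1184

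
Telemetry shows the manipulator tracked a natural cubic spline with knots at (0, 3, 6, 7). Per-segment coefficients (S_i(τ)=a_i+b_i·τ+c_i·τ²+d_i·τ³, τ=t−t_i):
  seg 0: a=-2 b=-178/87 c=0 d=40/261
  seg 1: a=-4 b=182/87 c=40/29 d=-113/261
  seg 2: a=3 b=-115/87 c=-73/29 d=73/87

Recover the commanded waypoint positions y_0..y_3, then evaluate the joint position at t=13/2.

y_0 = S_0(0) = a_0 = -2
y_1 = S_1(0) = a_1 = -4
y_2 = S_2(0) = a_2 = 3
y_3 = S_2(1) = 0
t_q=13/2 is in segment 2 (τ=1/2); S_2(τ)=421/232

y_0=-2 y_1=-4 y_2=3 y_3=0
S(13/2) = 421/232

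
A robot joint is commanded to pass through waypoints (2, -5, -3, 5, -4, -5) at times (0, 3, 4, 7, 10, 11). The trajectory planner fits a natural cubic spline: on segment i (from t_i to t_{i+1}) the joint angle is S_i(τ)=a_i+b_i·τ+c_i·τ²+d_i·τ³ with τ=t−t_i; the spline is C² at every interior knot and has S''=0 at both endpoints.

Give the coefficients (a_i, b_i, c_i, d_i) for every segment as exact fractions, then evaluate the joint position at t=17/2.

  seg 0: a=2 b=-6307/1635 c=0 d=2492/14715
  seg 1: a=-5 b=1169/1635 c=2492/1635 d=-391/1635
  seg 2: a=-3 b=332/109 c=1319/1635 d=-4577/14715
  seg 3: a=5 b=-279/545 c=-1086/545 d=634/1635
  seg 4: a=-4 b=-1089/545 c=816/545 d=-272/545
S(17/2) = 461/436

Δ: Δ0=-7/3, Δ1=2, Δ2=8/3, Δ3=-3, Δ4=-1
row 1: diag=8, rhs=26; c'=1/8, d'=13/4
row 2: denom=8−1·1/8=63/8; d'=(4−1·13/4)/(63/8)=2/21
row 3: denom=12−3·8/21=76/7; d'=(-34−3·2/21)/(76/7)=-60/19
row 4: denom=8−3·21/76=545/76; d'=(12−3·-60/19)/(545/76)=1632/545
back: M4=1632/545
back: M3=-60/19−21/76·1632/545=-2172/545
back: M2=2/21−8/21·-2172/545=2638/1635
back: M1=13/4−1/8·2638/1635=4984/1635
M: M0=0, M1=4984/1635, M2=2638/1635, M3=-2172/545, M4=1632/545, M5=0
seg 0: a=2, c=M0/2=0, d=(M1−M0)/(6·3)=2492/14715, b=Δ0−h0·(2M0+M1)/6=-6307/1635
seg 1: a=-5, c=M1/2=2492/1635, d=(M2−M1)/(6·1)=-391/1635, b=Δ1−h1·(2M1+M2)/6=1169/1635
seg 2: a=-3, c=M2/2=1319/1635, d=(M3−M2)/(6·3)=-4577/14715, b=Δ2−h2·(2M2+M3)/6=332/109
seg 3: a=5, c=M3/2=-1086/545, d=(M4−M3)/(6·3)=634/1635, b=Δ3−h3·(2M3+M4)/6=-279/545
seg 4: a=-4, c=M4/2=816/545, d=(M5−M4)/(6·1)=-272/545, b=Δ4−h4·(2M4+M5)/6=-1089/545
t_q=17/2 → seg 3, τ=3/2; S=5+-279/545·τ+-1086/545·τ²+634/1635·τ³=461/436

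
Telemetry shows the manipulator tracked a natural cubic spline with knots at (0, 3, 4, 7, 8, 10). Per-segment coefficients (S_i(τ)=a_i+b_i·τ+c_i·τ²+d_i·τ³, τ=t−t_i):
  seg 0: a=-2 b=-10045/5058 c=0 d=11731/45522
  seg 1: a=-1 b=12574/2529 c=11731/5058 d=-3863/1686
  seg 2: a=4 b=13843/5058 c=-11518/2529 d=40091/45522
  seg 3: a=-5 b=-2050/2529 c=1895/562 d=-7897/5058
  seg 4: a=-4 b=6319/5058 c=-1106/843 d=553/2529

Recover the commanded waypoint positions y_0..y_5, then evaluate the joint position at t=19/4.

y_0 = S_0(0) = a_0 = -2
y_1 = S_1(0) = a_1 = -1
y_2 = S_2(0) = a_2 = 4
y_3 = S_3(0) = a_3 = -5
y_4 = S_4(0) = a_4 = -4
y_5 = S_4(2) = -5
t_q=19/4 is in segment 2 (τ=3/4); S_2(τ)=138921/35968

y_0=-2 y_1=-1 y_2=4 y_3=-5 y_4=-4 y_5=-5
S(19/4) = 138921/35968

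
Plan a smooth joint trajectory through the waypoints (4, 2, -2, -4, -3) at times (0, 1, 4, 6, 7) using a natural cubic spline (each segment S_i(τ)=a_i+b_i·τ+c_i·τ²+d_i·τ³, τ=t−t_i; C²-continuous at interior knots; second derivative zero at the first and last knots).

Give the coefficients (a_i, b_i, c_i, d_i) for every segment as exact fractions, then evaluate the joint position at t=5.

Δ: Δ0=-2, Δ1=-4/3, Δ2=-1, Δ3=1
row 1: diag=8, rhs=4; c'=3/8, d'=1/2
row 2: denom=10−3·3/8=71/8; d'=(2−3·1/2)/(71/8)=4/71
row 3: denom=6−2·16/71=394/71; d'=(12−2·4/71)/(394/71)=422/197
back: M3=422/197
back: M2=4/71−16/71·422/197=-84/197
back: M1=1/2−3/8·-84/197=130/197
M: M0=0, M1=130/197, M2=-84/197, M3=422/197, M4=0
seg 0: a=4, c=M0/2=0, d=(M1−M0)/(6·1)=65/591, b=Δ0−h0·(2M0+M1)/6=-1247/591
seg 1: a=2, c=M1/2=65/197, d=(M2−M1)/(6·3)=-107/1773, b=Δ1−h1·(2M1+M2)/6=-1052/591
seg 2: a=-2, c=M2/2=-42/197, d=(M3−M2)/(6·2)=253/1182, b=Δ2−h2·(2M2+M3)/6=-845/591
seg 3: a=-4, c=M3/2=211/197, d=(M4−M3)/(6·1)=-211/591, b=Δ3−h3·(2M3+M4)/6=169/591
t_q=5 → seg 2, τ=1; S=-2+-845/591·τ+-42/197·τ²+253/1182·τ³=-1351/394

  seg 0: a=4 b=-1247/591 c=0 d=65/591
  seg 1: a=2 b=-1052/591 c=65/197 d=-107/1773
  seg 2: a=-2 b=-845/591 c=-42/197 d=253/1182
  seg 3: a=-4 b=169/591 c=211/197 d=-211/591
S(5) = -1351/394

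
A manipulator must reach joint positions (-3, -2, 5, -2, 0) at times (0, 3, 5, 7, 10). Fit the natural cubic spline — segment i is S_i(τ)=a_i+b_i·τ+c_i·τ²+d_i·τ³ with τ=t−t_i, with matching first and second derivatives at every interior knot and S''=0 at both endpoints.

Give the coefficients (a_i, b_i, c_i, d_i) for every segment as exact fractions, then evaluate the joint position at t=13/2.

Δ: Δ0=1/3, Δ1=7/2, Δ2=-7/2, Δ3=2/3
row 1: diag=10, rhs=19; c'=1/5, d'=19/10
row 2: denom=8−2·1/5=38/5; d'=(-42−2·19/10)/(38/5)=-229/38
row 3: denom=10−2·5/19=180/19; d'=(25−2·-229/38)/(180/19)=176/45
back: M3=176/45
back: M2=-229/38−5/19·176/45=-127/18
back: M1=19/10−1/5·-127/18=149/45
M: M0=0, M1=149/45, M2=-127/18, M3=176/45, M4=0
seg 0: a=-3, c=M0/2=0, d=(M1−M0)/(6·3)=149/810, b=Δ0−h0·(2M0+M1)/6=-119/90
seg 1: a=-2, c=M1/2=149/90, d=(M2−M1)/(6·2)=-311/360, b=Δ1−h1·(2M1+M2)/6=164/45
seg 2: a=5, c=M2/2=-127/36, d=(M3−M2)/(6·2)=329/360, b=Δ2−h2·(2M2+M3)/6=-1/10
seg 3: a=-2, c=M3/2=88/45, d=(M4−M3)/(6·3)=-88/405, b=Δ3−h3·(2M3+M4)/6=-146/45
t_q=13/2 → seg 2, τ=3/2; S=5+-1/10·τ+-127/36·τ²+329/360·τ³=-1/320

  seg 0: a=-3 b=-119/90 c=0 d=149/810
  seg 1: a=-2 b=164/45 c=149/90 d=-311/360
  seg 2: a=5 b=-1/10 c=-127/36 d=329/360
  seg 3: a=-2 b=-146/45 c=88/45 d=-88/405
S(13/2) = -1/320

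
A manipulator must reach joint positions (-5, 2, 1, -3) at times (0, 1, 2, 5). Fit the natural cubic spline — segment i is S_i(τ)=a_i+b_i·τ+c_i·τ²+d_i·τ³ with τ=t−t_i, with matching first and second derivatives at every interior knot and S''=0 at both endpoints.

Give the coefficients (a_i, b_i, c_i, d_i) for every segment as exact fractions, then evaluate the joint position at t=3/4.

  seg 0: a=-5 b=842/93 c=0 d=-191/93
  seg 1: a=2 b=269/93 c=-191/31 d=211/93
  seg 2: a=1 b=-244/93 c=20/31 d=-20/279
S(3/4) = 1833/1984

Δ: Δ0=7, Δ1=-1, Δ2=-4/3
row 1: diag=4, rhs=-48; c'=1/4, d'=-12
row 2: denom=8−1·1/4=31/4; d'=(-2−1·-12)/(31/4)=40/31
back: M2=40/31
back: M1=-12−1/4·40/31=-382/31
M: M0=0, M1=-382/31, M2=40/31, M3=0
seg 0: a=-5, c=M0/2=0, d=(M1−M0)/(6·1)=-191/93, b=Δ0−h0·(2M0+M1)/6=842/93
seg 1: a=2, c=M1/2=-191/31, d=(M2−M1)/(6·1)=211/93, b=Δ1−h1·(2M1+M2)/6=269/93
seg 2: a=1, c=M2/2=20/31, d=(M3−M2)/(6·3)=-20/279, b=Δ2−h2·(2M2+M3)/6=-244/93
t_q=3/4 → seg 0, τ=3/4; S=-5+842/93·τ+0·τ²+-191/93·τ³=1833/1984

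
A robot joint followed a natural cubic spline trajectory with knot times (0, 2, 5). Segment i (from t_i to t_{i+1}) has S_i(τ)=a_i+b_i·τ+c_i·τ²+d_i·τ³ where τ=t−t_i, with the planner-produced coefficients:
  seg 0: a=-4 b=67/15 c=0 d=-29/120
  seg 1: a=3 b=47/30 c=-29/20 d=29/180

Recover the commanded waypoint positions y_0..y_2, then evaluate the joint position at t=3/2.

y_0=-4 y_1=3 y_2=-1
S(3/2) = 603/320

y_0 = S_0(0) = a_0 = -4
y_1 = S_1(0) = a_1 = 3
y_2 = S_1(3) = -1
t_q=3/2 is in segment 0 (τ=3/2); S_0(τ)=603/320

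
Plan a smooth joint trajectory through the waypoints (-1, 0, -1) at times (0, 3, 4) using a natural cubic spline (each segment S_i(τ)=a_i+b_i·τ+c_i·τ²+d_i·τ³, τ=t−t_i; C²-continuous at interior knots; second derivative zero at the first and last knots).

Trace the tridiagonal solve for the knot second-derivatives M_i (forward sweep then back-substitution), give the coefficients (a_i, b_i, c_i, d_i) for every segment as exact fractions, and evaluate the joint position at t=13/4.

Δ: Δ0=1/3, Δ1=-1
row 1: diag=8, rhs=-8; c'=1/8, d'=-1
back: M1=-1
M: M0=0, M1=-1, M2=0
seg 0: a=-1, c=M0/2=0, d=(M1−M0)/(6·3)=-1/18, b=Δ0−h0·(2M0+M1)/6=5/6
seg 1: a=0, c=M1/2=-1/2, d=(M2−M1)/(6·1)=1/6, b=Δ1−h1·(2M1+M2)/6=-2/3
t_q=13/4 → seg 1, τ=1/4; S=0+-2/3·τ+-1/2·τ²+1/6·τ³=-25/128

  seg 0: a=-1 b=5/6 c=0 d=-1/18
  seg 1: a=0 b=-2/3 c=-1/2 d=1/6
S(13/4) = -25/128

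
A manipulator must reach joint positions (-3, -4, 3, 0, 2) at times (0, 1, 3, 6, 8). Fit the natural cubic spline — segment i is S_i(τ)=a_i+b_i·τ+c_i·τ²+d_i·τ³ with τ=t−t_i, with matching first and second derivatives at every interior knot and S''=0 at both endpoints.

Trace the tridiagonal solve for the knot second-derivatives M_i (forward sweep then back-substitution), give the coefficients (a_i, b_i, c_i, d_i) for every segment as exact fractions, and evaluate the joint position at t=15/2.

  seg 0: a=-3 b=-185/92 c=0 d=93/92
  seg 1: a=-4 b=47/46 c=279/92 d=-165/184
  seg 2: a=3 b=55/23 c=-54/23 d=28/69
  seg 3: a=0 b=-17/23 c=30/23 d=-5/23
S(15/2) = 201/184

Δ: Δ0=-1, Δ1=7/2, Δ2=-1, Δ3=1
row 1: diag=6, rhs=27; c'=1/3, d'=9/2
row 2: denom=10−2·1/3=28/3; d'=(-27−2·9/2)/(28/3)=-27/7
row 3: denom=10−3·9/28=253/28; d'=(12−3·-27/7)/(253/28)=60/23
back: M3=60/23
back: M2=-27/7−9/28·60/23=-108/23
back: M1=9/2−1/3·-108/23=279/46
M: M0=0, M1=279/46, M2=-108/23, M3=60/23, M4=0
seg 0: a=-3, c=M0/2=0, d=(M1−M0)/(6·1)=93/92, b=Δ0−h0·(2M0+M1)/6=-185/92
seg 1: a=-4, c=M1/2=279/92, d=(M2−M1)/(6·2)=-165/184, b=Δ1−h1·(2M1+M2)/6=47/46
seg 2: a=3, c=M2/2=-54/23, d=(M3−M2)/(6·3)=28/69, b=Δ2−h2·(2M2+M3)/6=55/23
seg 3: a=0, c=M3/2=30/23, d=(M4−M3)/(6·2)=-5/23, b=Δ3−h3·(2M3+M4)/6=-17/23
t_q=15/2 → seg 3, τ=3/2; S=0+-17/23·τ+30/23·τ²+-5/23·τ³=201/184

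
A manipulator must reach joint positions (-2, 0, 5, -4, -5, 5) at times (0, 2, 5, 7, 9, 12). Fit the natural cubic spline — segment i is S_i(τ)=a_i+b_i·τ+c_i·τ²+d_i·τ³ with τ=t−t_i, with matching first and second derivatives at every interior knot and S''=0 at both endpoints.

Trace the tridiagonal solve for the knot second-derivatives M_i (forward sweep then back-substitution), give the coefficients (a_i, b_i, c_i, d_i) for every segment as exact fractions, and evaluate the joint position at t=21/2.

  seg 0: a=-2 b=589/1629 c=0 d=260/1629
  seg 1: a=0 b=3709/1629 c=520/543 d=-5674/14661
  seg 2: a=5 b=-3953/1629 c=-4114/1629 d=9701/13032
  seg 3: a=-4 b=-3905/1086 c=12647/6516 d=-2561/13032
  seg 4: a=-5 b=2948/1629 c=1241/1629 d=-1241/14661
S(21/2) = -1241/1448

Δ: Δ0=1, Δ1=5/3, Δ2=-9/2, Δ3=-1/2, Δ4=10/3
row 1: diag=10, rhs=4; c'=3/10, d'=2/5
row 2: denom=10−3·3/10=91/10; d'=(-37−3·2/5)/(91/10)=-382/91
row 3: denom=8−2·20/91=688/91; d'=(24−2·-382/91)/(688/91)=737/172
row 4: denom=10−2·91/344=1629/172; d'=(23−2·737/172)/(1629/172)=2482/1629
back: M4=2482/1629
back: M3=737/172−91/344·2482/1629=12647/3258
back: M2=-382/91−20/91·12647/3258=-8228/1629
back: M1=2/5−3/10·-8228/1629=1040/543
M: M0=0, M1=1040/543, M2=-8228/1629, M3=12647/3258, M4=2482/1629, M5=0
seg 0: a=-2, c=M0/2=0, d=(M1−M0)/(6·2)=260/1629, b=Δ0−h0·(2M0+M1)/6=589/1629
seg 1: a=0, c=M1/2=520/543, d=(M2−M1)/(6·3)=-5674/14661, b=Δ1−h1·(2M1+M2)/6=3709/1629
seg 2: a=5, c=M2/2=-4114/1629, d=(M3−M2)/(6·2)=9701/13032, b=Δ2−h2·(2M2+M3)/6=-3953/1629
seg 3: a=-4, c=M3/2=12647/6516, d=(M4−M3)/(6·2)=-2561/13032, b=Δ3−h3·(2M3+M4)/6=-3905/1086
seg 4: a=-5, c=M4/2=1241/1629, d=(M5−M4)/(6·3)=-1241/14661, b=Δ4−h4·(2M4+M5)/6=2948/1629
t_q=21/2 → seg 4, τ=3/2; S=-5+2948/1629·τ+1241/1629·τ²+-1241/14661·τ³=-1241/1448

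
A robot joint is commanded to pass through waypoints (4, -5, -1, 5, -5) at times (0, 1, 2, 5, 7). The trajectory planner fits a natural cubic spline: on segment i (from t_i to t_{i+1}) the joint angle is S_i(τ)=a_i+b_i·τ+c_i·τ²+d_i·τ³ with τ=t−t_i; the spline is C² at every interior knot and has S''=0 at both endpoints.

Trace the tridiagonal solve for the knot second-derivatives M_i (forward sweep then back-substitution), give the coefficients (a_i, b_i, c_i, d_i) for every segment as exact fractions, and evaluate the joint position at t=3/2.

  seg 0: a=4 b=-1694/137 c=0 d=461/137
  seg 1: a=-5 b=-311/137 c=1383/137 d=-524/137
  seg 2: a=-1 b=883/137 c=-189/137 d=-14/411
  seg 3: a=5 b=-377/137 c=-231/137 d=77/274
S(3/2) = -2241/548

Δ: Δ0=-9, Δ1=4, Δ2=2, Δ3=-5
row 1: diag=4, rhs=78; c'=1/4, d'=39/2
row 2: denom=8−1·1/4=31/4; d'=(-12−1·39/2)/(31/4)=-126/31
row 3: denom=10−3·12/31=274/31; d'=(-42−3·-126/31)/(274/31)=-462/137
back: M3=-462/137
back: M2=-126/31−12/31·-462/137=-378/137
back: M1=39/2−1/4·-378/137=2766/137
M: M0=0, M1=2766/137, M2=-378/137, M3=-462/137, M4=0
seg 0: a=4, c=M0/2=0, d=(M1−M0)/(6·1)=461/137, b=Δ0−h0·(2M0+M1)/6=-1694/137
seg 1: a=-5, c=M1/2=1383/137, d=(M2−M1)/(6·1)=-524/137, b=Δ1−h1·(2M1+M2)/6=-311/137
seg 2: a=-1, c=M2/2=-189/137, d=(M3−M2)/(6·3)=-14/411, b=Δ2−h2·(2M2+M3)/6=883/137
seg 3: a=5, c=M3/2=-231/137, d=(M4−M3)/(6·2)=77/274, b=Δ3−h3·(2M3+M4)/6=-377/137
t_q=3/2 → seg 1, τ=1/2; S=-5+-311/137·τ+1383/137·τ²+-524/137·τ³=-2241/548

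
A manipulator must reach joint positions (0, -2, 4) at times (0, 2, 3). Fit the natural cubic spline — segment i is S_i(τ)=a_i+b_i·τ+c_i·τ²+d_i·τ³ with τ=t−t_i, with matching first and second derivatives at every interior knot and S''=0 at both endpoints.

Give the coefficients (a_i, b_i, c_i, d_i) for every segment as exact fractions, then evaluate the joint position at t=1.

Δ: Δ0=-1, Δ1=6
row 1: diag=6, rhs=42; c'=1/6, d'=7
back: M1=7
M: M0=0, M1=7, M2=0
seg 0: a=0, c=M0/2=0, d=(M1−M0)/(6·2)=7/12, b=Δ0−h0·(2M0+M1)/6=-10/3
seg 1: a=-2, c=M1/2=7/2, d=(M2−M1)/(6·1)=-7/6, b=Δ1−h1·(2M1+M2)/6=11/3
t_q=1 → seg 0, τ=1; S=0+-10/3·τ+0·τ²+7/12·τ³=-11/4

  seg 0: a=0 b=-10/3 c=0 d=7/12
  seg 1: a=-2 b=11/3 c=7/2 d=-7/6
S(1) = -11/4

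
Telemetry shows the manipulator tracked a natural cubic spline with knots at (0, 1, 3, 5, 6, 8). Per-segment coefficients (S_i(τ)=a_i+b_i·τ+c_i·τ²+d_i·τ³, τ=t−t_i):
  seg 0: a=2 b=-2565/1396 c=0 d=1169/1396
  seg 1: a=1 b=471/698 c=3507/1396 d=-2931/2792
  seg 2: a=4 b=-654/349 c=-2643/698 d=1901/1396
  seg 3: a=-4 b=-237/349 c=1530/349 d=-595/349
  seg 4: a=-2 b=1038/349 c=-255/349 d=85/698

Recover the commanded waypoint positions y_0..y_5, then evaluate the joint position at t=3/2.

y_0 = S_0(0) = a_0 = 2
y_1 = S_1(0) = a_1 = 1
y_2 = S_2(0) = a_2 = 4
y_3 = S_3(0) = a_3 = -4
y_4 = S_4(0) = a_4 = -2
y_5 = S_4(2) = 2
t_q=3/2 is in segment 1 (τ=1/2); S_1(τ)=40969/22336

y_0=2 y_1=1 y_2=4 y_3=-4 y_4=-2 y_5=2
S(3/2) = 40969/22336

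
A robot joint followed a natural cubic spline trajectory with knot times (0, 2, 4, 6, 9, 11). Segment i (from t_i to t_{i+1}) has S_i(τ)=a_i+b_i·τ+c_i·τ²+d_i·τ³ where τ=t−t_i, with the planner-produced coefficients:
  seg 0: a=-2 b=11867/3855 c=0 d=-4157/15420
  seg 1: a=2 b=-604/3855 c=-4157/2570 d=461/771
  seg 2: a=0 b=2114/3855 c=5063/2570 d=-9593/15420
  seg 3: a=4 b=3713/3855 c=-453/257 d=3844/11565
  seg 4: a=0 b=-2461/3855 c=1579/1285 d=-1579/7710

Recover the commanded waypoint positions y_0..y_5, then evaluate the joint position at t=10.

y_0 = S_0(0) = a_0 = -2
y_1 = S_1(0) = a_1 = 2
y_2 = S_2(0) = a_2 = 0
y_3 = S_3(0) = a_3 = 4
y_4 = S_4(0) = a_4 = 0
y_5 = S_4(2) = 2
t_q=10 is in segment 4 (τ=1); S_4(τ)=991/2570

y_0=-2 y_1=2 y_2=0 y_3=4 y_4=0 y_5=2
S(10) = 991/2570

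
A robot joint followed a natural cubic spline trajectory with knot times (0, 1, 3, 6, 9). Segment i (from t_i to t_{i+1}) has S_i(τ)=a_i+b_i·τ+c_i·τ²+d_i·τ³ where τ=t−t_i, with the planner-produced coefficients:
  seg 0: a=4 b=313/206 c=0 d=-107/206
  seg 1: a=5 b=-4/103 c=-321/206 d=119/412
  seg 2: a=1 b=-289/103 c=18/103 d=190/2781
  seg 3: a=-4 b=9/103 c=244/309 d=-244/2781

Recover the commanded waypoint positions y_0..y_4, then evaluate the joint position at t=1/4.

y_0=4 y_1=5 y_2=1 y_3=-4 y_4=1
S(1/4) = 57637/13184

y_0 = S_0(0) = a_0 = 4
y_1 = S_1(0) = a_1 = 5
y_2 = S_2(0) = a_2 = 1
y_3 = S_3(0) = a_3 = -4
y_4 = S_3(3) = 1
t_q=1/4 is in segment 0 (τ=1/4); S_0(τ)=57637/13184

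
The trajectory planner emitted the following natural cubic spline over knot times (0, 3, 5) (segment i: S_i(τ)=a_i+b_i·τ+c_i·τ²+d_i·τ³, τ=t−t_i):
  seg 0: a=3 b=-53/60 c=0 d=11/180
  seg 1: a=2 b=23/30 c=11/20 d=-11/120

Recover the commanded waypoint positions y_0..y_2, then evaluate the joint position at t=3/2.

y_0=3 y_1=2 y_2=5
S(3/2) = 301/160

y_0 = S_0(0) = a_0 = 3
y_1 = S_1(0) = a_1 = 2
y_2 = S_1(2) = 5
t_q=3/2 is in segment 0 (τ=3/2); S_0(τ)=301/160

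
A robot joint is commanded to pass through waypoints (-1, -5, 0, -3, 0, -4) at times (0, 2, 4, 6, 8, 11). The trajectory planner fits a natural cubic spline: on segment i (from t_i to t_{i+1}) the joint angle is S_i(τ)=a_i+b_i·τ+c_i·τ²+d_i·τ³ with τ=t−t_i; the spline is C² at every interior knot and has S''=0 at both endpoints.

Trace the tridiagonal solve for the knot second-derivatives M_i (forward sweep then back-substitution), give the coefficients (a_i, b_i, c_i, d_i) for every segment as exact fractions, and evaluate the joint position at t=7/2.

  seg 0: a=-1 b=-566/159 c=0 d=62/159
  seg 1: a=-5 b=178/159 c=124/53 d=-1049/1272
  seg 2: a=0 b=185/318 c=-553/212 d=997/1272
  seg 3: a=-3 b=-71/159 c=111/53 d=-713/1272
  seg 4: a=0 b=383/318 c=-269/212 d=269/1908
S(7/2) = -2849/3392

Δ: Δ0=-2, Δ1=5/2, Δ2=-3/2, Δ3=3/2, Δ4=-4/3
row 1: diag=8, rhs=27; c'=1/4, d'=27/8
row 2: denom=8−2·1/4=15/2; d'=(-24−2·27/8)/(15/2)=-41/10
row 3: denom=8−2·4/15=112/15; d'=(18−2·-41/10)/(112/15)=393/112
row 4: denom=10−2·15/56=265/28; d'=(-17−2·393/112)/(265/28)=-269/106
back: M4=-269/106
back: M3=393/112−15/56·-269/106=222/53
back: M2=-41/10−4/15·222/53=-553/106
back: M1=27/8−1/4·-553/106=248/53
M: M0=0, M1=248/53, M2=-553/106, M3=222/53, M4=-269/106, M5=0
seg 0: a=-1, c=M0/2=0, d=(M1−M0)/(6·2)=62/159, b=Δ0−h0·(2M0+M1)/6=-566/159
seg 1: a=-5, c=M1/2=124/53, d=(M2−M1)/(6·2)=-1049/1272, b=Δ1−h1·(2M1+M2)/6=178/159
seg 2: a=0, c=M2/2=-553/212, d=(M3−M2)/(6·2)=997/1272, b=Δ2−h2·(2M2+M3)/6=185/318
seg 3: a=-3, c=M3/2=111/53, d=(M4−M3)/(6·2)=-713/1272, b=Δ3−h3·(2M3+M4)/6=-71/159
seg 4: a=0, c=M4/2=-269/212, d=(M5−M4)/(6·3)=269/1908, b=Δ4−h4·(2M4+M5)/6=383/318
t_q=7/2 → seg 1, τ=3/2; S=-5+178/159·τ+124/53·τ²+-1049/1272·τ³=-2849/3392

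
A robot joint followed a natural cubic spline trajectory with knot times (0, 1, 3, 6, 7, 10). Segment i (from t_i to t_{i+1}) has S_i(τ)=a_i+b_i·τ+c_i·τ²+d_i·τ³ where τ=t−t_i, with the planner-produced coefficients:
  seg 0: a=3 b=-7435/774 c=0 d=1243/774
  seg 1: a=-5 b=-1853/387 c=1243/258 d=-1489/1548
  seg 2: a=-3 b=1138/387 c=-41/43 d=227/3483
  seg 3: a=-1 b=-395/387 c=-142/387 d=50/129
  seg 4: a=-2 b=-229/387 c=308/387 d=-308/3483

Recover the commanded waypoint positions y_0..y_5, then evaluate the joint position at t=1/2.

y_0 = S_0(0) = a_0 = 3
y_1 = S_1(0) = a_1 = -5
y_2 = S_2(0) = a_2 = -3
y_3 = S_3(0) = a_3 = -1
y_4 = S_4(0) = a_4 = -2
y_5 = S_4(3) = 1
t_q=1/2 is in segment 0 (τ=1/2); S_0(τ)=-3307/2064

y_0=3 y_1=-5 y_2=-3 y_3=-1 y_4=-2 y_5=1
S(1/2) = -3307/2064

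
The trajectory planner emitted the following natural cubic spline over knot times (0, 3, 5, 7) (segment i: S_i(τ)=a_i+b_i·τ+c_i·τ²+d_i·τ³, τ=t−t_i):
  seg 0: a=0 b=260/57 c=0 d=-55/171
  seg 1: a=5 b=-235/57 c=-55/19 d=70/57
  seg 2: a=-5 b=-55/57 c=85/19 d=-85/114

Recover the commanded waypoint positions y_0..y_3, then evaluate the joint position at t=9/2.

y_0 = S_0(0) = a_0 = 0
y_1 = S_1(0) = a_1 = 5
y_2 = S_2(0) = a_2 = -5
y_3 = S_2(2) = 5
t_q=9/2 is in segment 1 (τ=3/2); S_1(τ)=-135/38

y_0=0 y_1=5 y_2=-5 y_3=5
S(9/2) = -135/38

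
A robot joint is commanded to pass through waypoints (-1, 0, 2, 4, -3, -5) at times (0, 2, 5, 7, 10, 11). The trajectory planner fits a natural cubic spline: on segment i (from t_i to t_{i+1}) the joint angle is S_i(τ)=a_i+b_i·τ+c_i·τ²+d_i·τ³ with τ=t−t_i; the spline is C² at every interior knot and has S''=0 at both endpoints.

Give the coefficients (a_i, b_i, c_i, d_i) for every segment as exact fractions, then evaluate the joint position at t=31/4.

  seg 0: a=-1 b=6637/12282 c=0 d=-62/6141
  seg 1: a=0 b=5149/12282 c=-124/2047 d=1757/36846
  seg 2: a=2 b=8249/6141 c=1509/4094 d=-6635/24564
  seg 3: a=4 b=-2602/6141 c=-2563/2047 d=420/2047
  seg 4: a=-3 b=-14716/6141 c=1217/2047 d=-1217/6141
S(31/4) = 6273/2047

Δ: Δ0=1/2, Δ1=2/3, Δ2=1, Δ3=-7/3, Δ4=-2
row 1: diag=10, rhs=1; c'=3/10, d'=1/10
row 2: denom=10−3·3/10=91/10; d'=(2−3·1/10)/(91/10)=17/91
row 3: denom=10−2·20/91=870/91; d'=(-20−2·17/91)/(870/91)=-309/145
row 4: denom=8−3·91/290=2047/290; d'=(2−3·-309/145)/(2047/290)=2434/2047
back: M4=2434/2047
back: M3=-309/145−91/290·2434/2047=-5126/2047
back: M2=17/91−20/91·-5126/2047=1509/2047
back: M1=1/10−3/10·1509/2047=-248/2047
M: M0=0, M1=-248/2047, M2=1509/2047, M3=-5126/2047, M4=2434/2047, M5=0
seg 0: a=-1, c=M0/2=0, d=(M1−M0)/(6·2)=-62/6141, b=Δ0−h0·(2M0+M1)/6=6637/12282
seg 1: a=0, c=M1/2=-124/2047, d=(M2−M1)/(6·3)=1757/36846, b=Δ1−h1·(2M1+M2)/6=5149/12282
seg 2: a=2, c=M2/2=1509/4094, d=(M3−M2)/(6·2)=-6635/24564, b=Δ2−h2·(2M2+M3)/6=8249/6141
seg 3: a=4, c=M3/2=-2563/2047, d=(M4−M3)/(6·3)=420/2047, b=Δ3−h3·(2M3+M4)/6=-2602/6141
seg 4: a=-3, c=M4/2=1217/2047, d=(M5−M4)/(6·1)=-1217/6141, b=Δ4−h4·(2M4+M5)/6=-14716/6141
t_q=31/4 → seg 3, τ=3/4; S=4+-2602/6141·τ+-2563/2047·τ²+420/2047·τ³=6273/2047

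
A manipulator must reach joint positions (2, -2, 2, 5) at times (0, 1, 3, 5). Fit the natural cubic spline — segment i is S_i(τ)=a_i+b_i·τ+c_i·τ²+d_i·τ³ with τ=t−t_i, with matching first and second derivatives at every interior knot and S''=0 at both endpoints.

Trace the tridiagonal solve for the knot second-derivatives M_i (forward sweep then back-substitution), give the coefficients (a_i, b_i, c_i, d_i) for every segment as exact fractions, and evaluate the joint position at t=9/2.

Δ: Δ0=-4, Δ1=2, Δ2=3/2
row 1: diag=6, rhs=36; c'=1/3, d'=6
row 2: denom=8−2·1/3=22/3; d'=(-3−2·6)/(22/3)=-45/22
back: M2=-45/22
back: M1=6−1/3·-45/22=147/22
M: M0=0, M1=147/22, M2=-45/22, M3=0
seg 0: a=2, c=M0/2=0, d=(M1−M0)/(6·1)=49/44, b=Δ0−h0·(2M0+M1)/6=-225/44
seg 1: a=-2, c=M1/2=147/44, d=(M2−M1)/(6·2)=-8/11, b=Δ1−h1·(2M1+M2)/6=-39/22
seg 2: a=2, c=M2/2=-45/44, d=(M3−M2)/(6·2)=15/88, b=Δ2−h2·(2M2+M3)/6=63/22
t_q=9/2 → seg 2, τ=3/2; S=2+63/22·τ+-45/44·τ²+15/88·τ³=3217/704

  seg 0: a=2 b=-225/44 c=0 d=49/44
  seg 1: a=-2 b=-39/22 c=147/44 d=-8/11
  seg 2: a=2 b=63/22 c=-45/44 d=15/88
S(9/2) = 3217/704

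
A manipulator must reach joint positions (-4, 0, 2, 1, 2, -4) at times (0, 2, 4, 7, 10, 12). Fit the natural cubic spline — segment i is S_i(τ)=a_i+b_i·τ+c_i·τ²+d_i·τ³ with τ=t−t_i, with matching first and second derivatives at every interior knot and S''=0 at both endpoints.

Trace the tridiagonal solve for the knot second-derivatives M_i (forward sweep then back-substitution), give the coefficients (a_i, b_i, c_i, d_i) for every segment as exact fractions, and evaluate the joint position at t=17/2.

Δ: Δ0=2, Δ1=1, Δ2=-1/3, Δ3=1/3, Δ4=-3
row 1: diag=8, rhs=-6; c'=1/4, d'=-3/4
row 2: denom=10−2·1/4=19/2; d'=(-8−2·-3/4)/(19/2)=-13/19
row 3: denom=12−3·6/19=210/19; d'=(4−3·-13/19)/(210/19)=23/42
row 4: denom=10−3·19/70=643/70; d'=(-20−3·23/42)/(643/70)=-1515/643
back: M4=-1515/643
back: M3=23/42−19/70·-1515/643=2290/1929
back: M2=-13/19−6/19·2290/1929=-681/643
back: M1=-3/4−1/4·-681/643=-312/643
M: M0=0, M1=-312/643, M2=-681/643, M3=2290/1929, M4=-1515/643, M5=0
seg 0: a=-4, c=M0/2=0, d=(M1−M0)/(6·2)=-26/643, b=Δ0−h0·(2M0+M1)/6=1390/643
seg 1: a=0, c=M1/2=-156/643, d=(M2−M1)/(6·2)=-123/2572, b=Δ1−h1·(2M1+M2)/6=1078/643
seg 2: a=2, c=M2/2=-681/1286, d=(M3−M2)/(6·3)=4333/34722, b=Δ2−h2·(2M2+M3)/6=85/643
seg 3: a=1, c=M3/2=1145/1929, d=(M4−M3)/(6·3)=-6835/34722, b=Δ3−h3·(2M3+M4)/6=417/1286
seg 4: a=2, c=M4/2=-1515/1286, d=(M5−M4)/(6·2)=505/2572, b=Δ4−h4·(2M4+M5)/6=-919/643
t_q=17/2 → seg 3, τ=3/2; S=1+417/1286·τ+1145/1929·τ²+-6835/34722·τ³=22197/10288

  seg 0: a=-4 b=1390/643 c=0 d=-26/643
  seg 1: a=0 b=1078/643 c=-156/643 d=-123/2572
  seg 2: a=2 b=85/643 c=-681/1286 d=4333/34722
  seg 3: a=1 b=417/1286 c=1145/1929 d=-6835/34722
  seg 4: a=2 b=-919/643 c=-1515/1286 d=505/2572
S(17/2) = 22197/10288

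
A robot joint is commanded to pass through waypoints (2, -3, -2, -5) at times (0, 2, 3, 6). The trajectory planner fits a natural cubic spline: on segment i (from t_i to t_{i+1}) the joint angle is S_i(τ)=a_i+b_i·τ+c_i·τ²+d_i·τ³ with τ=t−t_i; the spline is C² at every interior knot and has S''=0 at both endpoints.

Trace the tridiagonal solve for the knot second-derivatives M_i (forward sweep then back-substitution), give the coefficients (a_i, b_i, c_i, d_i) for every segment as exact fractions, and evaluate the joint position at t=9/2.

  seg 0: a=2 b=-355/94 c=0 d=15/47
  seg 1: a=-3 b=5/94 c=90/47 d=-91/94
  seg 2: a=-2 b=46/47 c=-93/94 d=31/282
S(9/2) = -1795/752

Δ: Δ0=-5/2, Δ1=1, Δ2=-1
row 1: diag=6, rhs=21; c'=1/6, d'=7/2
row 2: denom=8−1·1/6=47/6; d'=(-12−1·7/2)/(47/6)=-93/47
back: M2=-93/47
back: M1=7/2−1/6·-93/47=180/47
M: M0=0, M1=180/47, M2=-93/47, M3=0
seg 0: a=2, c=M0/2=0, d=(M1−M0)/(6·2)=15/47, b=Δ0−h0·(2M0+M1)/6=-355/94
seg 1: a=-3, c=M1/2=90/47, d=(M2−M1)/(6·1)=-91/94, b=Δ1−h1·(2M1+M2)/6=5/94
seg 2: a=-2, c=M2/2=-93/94, d=(M3−M2)/(6·3)=31/282, b=Δ2−h2·(2M2+M3)/6=46/47
t_q=9/2 → seg 2, τ=3/2; S=-2+46/47·τ+-93/94·τ²+31/282·τ³=-1795/752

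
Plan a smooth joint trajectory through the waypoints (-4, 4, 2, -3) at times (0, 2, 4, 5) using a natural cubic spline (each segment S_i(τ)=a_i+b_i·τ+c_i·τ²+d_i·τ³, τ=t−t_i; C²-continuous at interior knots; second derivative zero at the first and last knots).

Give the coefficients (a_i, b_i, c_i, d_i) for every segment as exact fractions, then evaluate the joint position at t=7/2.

Δ: Δ0=4, Δ1=-1, Δ2=-5
row 1: diag=8, rhs=-30; c'=1/4, d'=-15/4
row 2: denom=6−2·1/4=11/2; d'=(-24−2·-15/4)/(11/2)=-3
back: M2=-3
back: M1=-15/4−1/4·-3=-3
M: M0=0, M1=-3, M2=-3, M3=0
seg 0: a=-4, c=M0/2=0, d=(M1−M0)/(6·2)=-1/4, b=Δ0−h0·(2M0+M1)/6=5
seg 1: a=4, c=M1/2=-3/2, d=(M2−M1)/(6·2)=0, b=Δ1−h1·(2M1+M2)/6=2
seg 2: a=2, c=M2/2=-3/2, d=(M3−M2)/(6·1)=1/2, b=Δ2−h2·(2M2+M3)/6=-4
t_q=7/2 → seg 1, τ=3/2; S=4+2·τ+-3/2·τ²+0·τ³=29/8

  seg 0: a=-4 b=5 c=0 d=-1/4
  seg 1: a=4 b=2 c=-3/2 d=0
  seg 2: a=2 b=-4 c=-3/2 d=1/2
S(7/2) = 29/8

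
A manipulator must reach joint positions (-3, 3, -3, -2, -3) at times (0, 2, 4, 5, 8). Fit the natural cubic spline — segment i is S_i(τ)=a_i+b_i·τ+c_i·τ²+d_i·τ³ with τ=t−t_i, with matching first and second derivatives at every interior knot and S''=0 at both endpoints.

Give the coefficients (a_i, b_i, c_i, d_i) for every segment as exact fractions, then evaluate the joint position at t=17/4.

  seg 0: a=-3 b=1297/258 c=0 d=-523/1032
  seg 1: a=3 b=-136/129 c=-523/172 d=1067/1032
  seg 2: a=-3 b=-209/258 c=136/43 d=-349/258
  seg 3: a=-2 b=188/129 c=-77/86 d=77/774
S(17/4) = -16655/5504

Δ: Δ0=3, Δ1=-3, Δ2=1, Δ3=-1/3
row 1: diag=8, rhs=-36; c'=1/4, d'=-9/2
row 2: denom=6−2·1/4=11/2; d'=(24−2·-9/2)/(11/2)=6
row 3: denom=8−1·2/11=86/11; d'=(-8−1·6)/(86/11)=-77/43
back: M3=-77/43
back: M2=6−2/11·-77/43=272/43
back: M1=-9/2−1/4·272/43=-523/86
M: M0=0, M1=-523/86, M2=272/43, M3=-77/43, M4=0
seg 0: a=-3, c=M0/2=0, d=(M1−M0)/(6·2)=-523/1032, b=Δ0−h0·(2M0+M1)/6=1297/258
seg 1: a=3, c=M1/2=-523/172, d=(M2−M1)/(6·2)=1067/1032, b=Δ1−h1·(2M1+M2)/6=-136/129
seg 2: a=-3, c=M2/2=136/43, d=(M3−M2)/(6·1)=-349/258, b=Δ2−h2·(2M2+M3)/6=-209/258
seg 3: a=-2, c=M3/2=-77/86, d=(M4−M3)/(6·3)=77/774, b=Δ3−h3·(2M3+M4)/6=188/129
t_q=17/4 → seg 2, τ=1/4; S=-3+-209/258·τ+136/43·τ²+-349/258·τ³=-16655/5504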